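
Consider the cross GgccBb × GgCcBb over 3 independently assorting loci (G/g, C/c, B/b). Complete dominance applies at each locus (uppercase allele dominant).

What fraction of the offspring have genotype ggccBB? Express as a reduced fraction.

P(ggccBB) = 1/32

GgccBb gametes: GcB×2, Gcb×2, gcB×2, gcb×2
GgCcBb gametes: GCB×1, GCb×1, GcB×1, Gcb×1, gCB×1, gCb×1, gcB×1, gcb×1
GgccBb×GgCcBb grid (8·8=64): GGCcBB=2 GGCcBb=4 GGCcbb=2 GGccBB=2 GGccBb=4 GGccbb=2 GgCcBB=4 GgCcBb=8 GgCcbb=4 GgccBB=4 GgccBb=8 Ggccbb=4 ggCcBB=2 ggCcBb=4 ggCcbb=2 ggccBB=2 ggccBb=4 ggccbb=2
ggccBB hits 2/64; gcd=2; 2÷2/64÷2 = 1/32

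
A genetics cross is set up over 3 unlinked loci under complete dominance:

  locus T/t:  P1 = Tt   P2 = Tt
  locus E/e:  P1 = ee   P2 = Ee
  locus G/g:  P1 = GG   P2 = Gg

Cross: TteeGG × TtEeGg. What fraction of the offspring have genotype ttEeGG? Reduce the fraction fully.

TteeGG gametes: TeG×4, teG×4
TtEeGg gametes: TEG×1, TEg×1, TeG×1, Teg×1, tEG×1, tEg×1, teG×1, teg×1
TteeGG×TtEeGg grid (8·8=64): TTEeGG=4 TTEeGg=4 TTeeGG=4 TTeeGg=4 TtEeGG=8 TtEeGg=8 TteeGG=8 TteeGg=8 ttEeGG=4 ttEeGg=4 tteeGG=4 tteeGg=4
ttEeGG hits 4/64; gcd=4; 4÷4/64÷4 = 1/16

P(ttEeGG) = 1/16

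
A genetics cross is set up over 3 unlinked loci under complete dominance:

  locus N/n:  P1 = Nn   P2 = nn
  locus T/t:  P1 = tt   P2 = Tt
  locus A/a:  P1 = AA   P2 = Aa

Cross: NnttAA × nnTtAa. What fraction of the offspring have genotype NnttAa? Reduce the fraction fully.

NnttAA gametes: NtA×4, ntA×4
nnTtAa gametes: nTA×2, nTa×2, ntA×2, nta×2
NnttAA×nnTtAa grid (8·8=64): NnTtAA=8 NnTtAa=8 NnttAA=8 NnttAa=8 nnTtAA=8 nnTtAa=8 nnttAA=8 nnttAa=8
NnttAa hits 8/64; gcd=8; 8÷8/64÷8 = 1/8

P(NnttAa) = 1/8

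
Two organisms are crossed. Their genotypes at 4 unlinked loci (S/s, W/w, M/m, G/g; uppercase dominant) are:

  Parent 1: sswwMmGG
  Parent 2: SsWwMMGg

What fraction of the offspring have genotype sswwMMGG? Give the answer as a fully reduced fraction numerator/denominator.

sswwMmGG gametes: swMG×8, swmG×8
SsWwMMGg gametes: SWMG×2, SWMg×2, SwMG×2, SwMg×2, sWMG×2, sWMg×2, swMG×2, swMg×2
sswwMmGG×SsWwMMGg grid (16·16=256): SsWwMMGG=16 SsWwMMGg=16 SsWwMmGG=16 SsWwMmGg=16 SswwMMGG=16 SswwMMGg=16 SswwMmGG=16 SswwMmGg=16 ssWwMMGG=16 ssWwMMGg=16 ssWwMmGG=16 ssWwMmGg=16 sswwMMGG=16 sswwMMGg=16 sswwMmGG=16 sswwMmGg=16
sswwMMGG hits 16/256; gcd=16; 16÷16/256÷16 = 1/16

P(sswwMMGG) = 1/16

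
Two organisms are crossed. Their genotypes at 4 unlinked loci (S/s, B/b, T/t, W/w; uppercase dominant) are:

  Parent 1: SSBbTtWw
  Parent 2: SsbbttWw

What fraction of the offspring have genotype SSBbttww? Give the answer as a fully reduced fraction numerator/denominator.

P(SSBbttww) = 1/32

SSBbTtWw gametes: SBTW×2, SBTw×2, SBtW×2, SBtw×2, SbTW×2, SbTw×2, SbtW×2, Sbtw×2
SsbbttWw gametes: SbtW×4, Sbtw×4, sbtW×4, sbtw×4
SSBbTtWw×SsbbttWw grid (16·16=256): SSBbTtWW=8 SSBbTtWw=16 SSBbTtww=8 SSBbttWW=8 SSBbttWw=16 SSBbttww=8 SSbbTtWW=8 SSbbTtWw=16 SSbbTtww=8 SSbbttWW=8 SSbbttWw=16 SSbbttww=8 SsBbTtWW=8 SsBbTtWw=16 SsBbTtww=8 SsBbttWW=8 SsBbttWw=16 SsBbttww=8 SsbbTtWW=8 SsbbTtWw=16 SsbbTtww=8 SsbbttWW=8 SsbbttWw=16 Ssbbttww=8
SSBbttww hits 8/256; gcd=8; 8÷8/256÷8 = 1/32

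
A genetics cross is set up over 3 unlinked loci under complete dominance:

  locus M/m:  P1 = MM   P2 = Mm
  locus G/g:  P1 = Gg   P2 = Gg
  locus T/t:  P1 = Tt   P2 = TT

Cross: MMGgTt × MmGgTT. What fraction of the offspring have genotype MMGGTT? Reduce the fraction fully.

P(MMGGTT) = 1/16

MMGgTt gametes: MGT×2, MGt×2, MgT×2, Mgt×2
MmGgTT gametes: MGT×2, MgT×2, mGT×2, mgT×2
MMGgTt×MmGgTT grid (8·8=64): MMGGTT=4 MMGGTt=4 MMGgTT=8 MMGgTt=8 MMggTT=4 MMggTt=4 MmGGTT=4 MmGGTt=4 MmGgTT=8 MmGgTt=8 MmggTT=4 MmggTt=4
MMGGTT hits 4/64; gcd=4; 4÷4/64÷4 = 1/16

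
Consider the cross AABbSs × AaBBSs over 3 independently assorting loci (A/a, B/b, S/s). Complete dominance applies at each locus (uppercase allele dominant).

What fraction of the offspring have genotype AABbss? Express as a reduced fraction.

AABbSs gametes: ABS×2, ABs×2, AbS×2, Abs×2
AaBBSs gametes: ABS×2, ABs×2, aBS×2, aBs×2
AABbSs×AaBBSs grid (8·8=64): AABBSS=4 AABBSs=8 AABBss=4 AABbSS=4 AABbSs=8 AABbss=4 AaBBSS=4 AaBBSs=8 AaBBss=4 AaBbSS=4 AaBbSs=8 AaBbss=4
AABbss hits 4/64; gcd=4; 4÷4/64÷4 = 1/16

P(AABbss) = 1/16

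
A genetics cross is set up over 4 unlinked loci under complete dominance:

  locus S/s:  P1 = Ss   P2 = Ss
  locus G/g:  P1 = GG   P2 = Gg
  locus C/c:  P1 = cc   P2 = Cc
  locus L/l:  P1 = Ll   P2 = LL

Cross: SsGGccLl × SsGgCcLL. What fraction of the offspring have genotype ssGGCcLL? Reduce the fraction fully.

SsGGccLl gametes: SGcL×4, SGcl×4, sGcL×4, sGcl×4
SsGgCcLL gametes: SGCL×2, SGcL×2, SgCL×2, SgcL×2, sGCL×2, sGcL×2, sgCL×2, sgcL×2
SsGGccLl×SsGgCcLL grid (16·16=256): SSGGCcLL=8 SSGGCcLl=8 SSGGccLL=8 SSGGccLl=8 SSGgCcLL=8 SSGgCcLl=8 SSGgccLL=8 SSGgccLl=8 SsGGCcLL=16 SsGGCcLl=16 SsGGccLL=16 SsGGccLl=16 SsGgCcLL=16 SsGgCcLl=16 SsGgccLL=16 SsGgccLl=16 ssGGCcLL=8 ssGGCcLl=8 ssGGccLL=8 ssGGccLl=8 ssGgCcLL=8 ssGgCcLl=8 ssGgccLL=8 ssGgccLl=8
ssGGCcLL hits 8/256; gcd=8; 8÷8/256÷8 = 1/32

P(ssGGCcLL) = 1/32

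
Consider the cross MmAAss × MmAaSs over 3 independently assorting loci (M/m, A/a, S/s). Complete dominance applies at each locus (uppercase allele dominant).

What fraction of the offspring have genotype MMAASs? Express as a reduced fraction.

P(MMAASs) = 1/16

MmAAss gametes: MAs×4, mAs×4
MmAaSs gametes: MAS×1, MAs×1, MaS×1, Mas×1, mAS×1, mAs×1, maS×1, mas×1
MmAAss×MmAaSs grid (8·8=64): MMAASs=4 MMAAss=4 MMAaSs=4 MMAass=4 MmAASs=8 MmAAss=8 MmAaSs=8 MmAass=8 mmAASs=4 mmAAss=4 mmAaSs=4 mmAass=4
MMAASs hits 4/64; gcd=4; 4÷4/64÷4 = 1/16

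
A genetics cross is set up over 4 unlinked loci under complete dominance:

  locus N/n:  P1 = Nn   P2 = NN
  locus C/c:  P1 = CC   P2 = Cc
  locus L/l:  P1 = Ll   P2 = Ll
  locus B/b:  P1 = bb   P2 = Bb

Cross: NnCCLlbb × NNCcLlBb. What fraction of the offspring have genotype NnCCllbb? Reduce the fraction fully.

NnCCLlbb gametes: NCLb×4, NClb×4, nCLb×4, nClb×4
NNCcLlBb gametes: NCLB×2, NCLb×2, NClB×2, NClb×2, NcLB×2, NcLb×2, NclB×2, Nclb×2
NnCCLlbb×NNCcLlBb grid (16·16=256): NNCCLLBb=8 NNCCLLbb=8 NNCCLlBb=16 NNCCLlbb=16 NNCCllBb=8 NNCCllbb=8 NNCcLLBb=8 NNCcLLbb=8 NNCcLlBb=16 NNCcLlbb=16 NNCcllBb=8 NNCcllbb=8 NnCCLLBb=8 NnCCLLbb=8 NnCCLlBb=16 NnCCLlbb=16 NnCCllBb=8 NnCCllbb=8 NnCcLLBb=8 NnCcLLbb=8 NnCcLlBb=16 NnCcLlbb=16 NnCcllBb=8 NnCcllbb=8
NnCCllbb hits 8/256; gcd=8; 8÷8/256÷8 = 1/32

P(NnCCllbb) = 1/32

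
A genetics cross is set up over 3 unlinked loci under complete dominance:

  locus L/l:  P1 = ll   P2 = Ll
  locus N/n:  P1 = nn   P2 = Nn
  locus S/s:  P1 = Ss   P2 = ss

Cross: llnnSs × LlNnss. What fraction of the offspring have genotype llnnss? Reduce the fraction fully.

llnnSs gametes: lnS×4, lns×4
LlNnss gametes: LNs×2, Lns×2, lNs×2, lns×2
llnnSs×LlNnss grid (8·8=64): LlNnSs=8 LlNnss=8 LlnnSs=8 Llnnss=8 llNnSs=8 llNnss=8 llnnSs=8 llnnss=8
llnnss hits 8/64; gcd=8; 8÷8/64÷8 = 1/8

P(llnnss) = 1/8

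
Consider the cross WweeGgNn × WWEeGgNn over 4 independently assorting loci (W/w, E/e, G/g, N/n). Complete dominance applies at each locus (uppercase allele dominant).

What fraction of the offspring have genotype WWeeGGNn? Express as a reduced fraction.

P(WWeeGGNn) = 1/32

WweeGgNn gametes: WeGN×2, WeGn×2, WegN×2, Wegn×2, weGN×2, weGn×2, wegN×2, wegn×2
WWEeGgNn gametes: WEGN×2, WEGn×2, WEgN×2, WEgn×2, WeGN×2, WeGn×2, WegN×2, Wegn×2
WweeGgNn×WWEeGgNn grid (16·16=256): WWEeGGNN=4 WWEeGGNn=8 WWEeGGnn=4 WWEeGgNN=8 WWEeGgNn=16 WWEeGgnn=8 WWEeggNN=4 WWEeggNn=8 WWEeggnn=4 WWeeGGNN=4 WWeeGGNn=8 WWeeGGnn=4 WWeeGgNN=8 WWeeGgNn=16 WWeeGgnn=8 WWeeggNN=4 WWeeggNn=8 WWeeggnn=4 WwEeGGNN=4 WwEeGGNn=8 WwEeGGnn=4 WwEeGgNN=8 WwEeGgNn=16 WwEeGgnn=8 WwEeggNN=4 WwEeggNn=8 WwEeggnn=4 WweeGGNN=4 WweeGGNn=8 WweeGGnn=4 WweeGgNN=8 WweeGgNn=16 WweeGgnn=8 WweeggNN=4 WweeggNn=8 Wweeggnn=4
WWeeGGNn hits 8/256; gcd=8; 8÷8/256÷8 = 1/32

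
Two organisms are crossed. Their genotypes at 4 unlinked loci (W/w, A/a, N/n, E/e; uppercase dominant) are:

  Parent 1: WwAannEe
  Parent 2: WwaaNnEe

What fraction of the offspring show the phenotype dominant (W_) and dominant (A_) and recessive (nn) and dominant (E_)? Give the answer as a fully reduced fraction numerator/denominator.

WwAannEe gametes: WAnE×2, WAne×2, WanE×2, Wane×2, wAnE×2, wAne×2, wanE×2, wane×2
WwaaNnEe gametes: WaNE×2, WaNe×2, WanE×2, Wane×2, waNE×2, waNe×2, wanE×2, wane×2
WwAannEe×WwaaNnEe grid (16·16=256): WWAaNnEE=4 WWAaNnEe=8 WWAaNnee=4 WWAannEE=4 WWAannEe=8 WWAannee=4 WWaaNnEE=4 WWaaNnEe=8 WWaaNnee=4 WWaannEE=4 WWaannEe=8 WWaannee=4 WwAaNnEE=8 WwAaNnEe=16 WwAaNnee=8 WwAannEE=8 WwAannEe=16 WwAannee=8 WwaaNnEE=8 WwaaNnEe=16 WwaaNnee=8 WwaannEE=8 WwaannEe=16 Wwaannee=8 wwAaNnEE=4 wwAaNnEe=8 wwAaNnee=4 wwAannEE=4 wwAannEe=8 wwAannee=4 wwaaNnEE=4 wwaaNnEe=8 wwaaNnee=4 wwaannEE=4 wwaannEe=8 wwaannee=4
W_ A_ nn E_ hits 36/256; gcd=4; 36÷4/256÷4 = 9/64

P(W_ A_ nn E_) = 9/64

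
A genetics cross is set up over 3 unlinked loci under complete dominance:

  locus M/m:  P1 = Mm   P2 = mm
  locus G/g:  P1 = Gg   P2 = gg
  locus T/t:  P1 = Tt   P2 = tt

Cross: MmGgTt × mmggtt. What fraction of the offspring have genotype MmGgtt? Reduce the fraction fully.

P(MmGgtt) = 1/8

MmGgTt gametes: MGT×1, MGt×1, MgT×1, Mgt×1, mGT×1, mGt×1, mgT×1, mgt×1
mmggtt gametes: mgt×8
MmGgTt×mmggtt grid (8·8=64): MmGgTt=8 MmGgtt=8 MmggTt=8 Mmggtt=8 mmGgTt=8 mmGgtt=8 mmggTt=8 mmggtt=8
MmGgtt hits 8/64; gcd=8; 8÷8/64÷8 = 1/8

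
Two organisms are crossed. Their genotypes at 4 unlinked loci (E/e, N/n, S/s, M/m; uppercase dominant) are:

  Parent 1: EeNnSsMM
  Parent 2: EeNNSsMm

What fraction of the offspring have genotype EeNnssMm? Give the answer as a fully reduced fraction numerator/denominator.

EeNnSsMM gametes: ENSM×2, ENsM×2, EnSM×2, EnsM×2, eNSM×2, eNsM×2, enSM×2, ensM×2
EeNNSsMm gametes: ENSM×2, ENSm×2, ENsM×2, ENsm×2, eNSM×2, eNSm×2, eNsM×2, eNsm×2
EeNnSsMM×EeNNSsMm grid (16·16=256): EENNSSMM=4 EENNSSMm=4 EENNSsMM=8 EENNSsMm=8 EENNssMM=4 EENNssMm=4 EENnSSMM=4 EENnSSMm=4 EENnSsMM=8 EENnSsMm=8 EENnssMM=4 EENnssMm=4 EeNNSSMM=8 EeNNSSMm=8 EeNNSsMM=16 EeNNSsMm=16 EeNNssMM=8 EeNNssMm=8 EeNnSSMM=8 EeNnSSMm=8 EeNnSsMM=16 EeNnSsMm=16 EeNnssMM=8 EeNnssMm=8 eeNNSSMM=4 eeNNSSMm=4 eeNNSsMM=8 eeNNSsMm=8 eeNNssMM=4 eeNNssMm=4 eeNnSSMM=4 eeNnSSMm=4 eeNnSsMM=8 eeNnSsMm=8 eeNnssMM=4 eeNnssMm=4
EeNnssMm hits 8/256; gcd=8; 8÷8/256÷8 = 1/32

P(EeNnssMm) = 1/32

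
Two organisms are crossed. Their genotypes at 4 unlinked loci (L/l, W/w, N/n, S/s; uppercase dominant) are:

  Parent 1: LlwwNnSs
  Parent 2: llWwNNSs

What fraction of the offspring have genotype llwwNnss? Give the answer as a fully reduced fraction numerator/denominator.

LlwwNnSs gametes: LwNS×2, LwNs×2, LwnS×2, Lwns×2, lwNS×2, lwNs×2, lwnS×2, lwns×2
llWwNNSs gametes: lWNS×4, lWNs×4, lwNS×4, lwNs×4
LlwwNnSs×llWwNNSs grid (16·16=256): LlWwNNSS=8 LlWwNNSs=16 LlWwNNss=8 LlWwNnSS=8 LlWwNnSs=16 LlWwNnss=8 LlwwNNSS=8 LlwwNNSs=16 LlwwNNss=8 LlwwNnSS=8 LlwwNnSs=16 LlwwNnss=8 llWwNNSS=8 llWwNNSs=16 llWwNNss=8 llWwNnSS=8 llWwNnSs=16 llWwNnss=8 llwwNNSS=8 llwwNNSs=16 llwwNNss=8 llwwNnSS=8 llwwNnSs=16 llwwNnss=8
llwwNnss hits 8/256; gcd=8; 8÷8/256÷8 = 1/32

P(llwwNnss) = 1/32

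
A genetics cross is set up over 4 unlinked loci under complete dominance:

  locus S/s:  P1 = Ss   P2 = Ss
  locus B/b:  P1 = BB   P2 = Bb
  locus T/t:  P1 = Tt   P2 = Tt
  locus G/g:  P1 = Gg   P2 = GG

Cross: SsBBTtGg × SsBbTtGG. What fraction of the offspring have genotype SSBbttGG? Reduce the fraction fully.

SsBBTtGg gametes: SBTG×2, SBTg×2, SBtG×2, SBtg×2, sBTG×2, sBTg×2, sBtG×2, sBtg×2
SsBbTtGG gametes: SBTG×2, SBtG×2, SbTG×2, SbtG×2, sBTG×2, sBtG×2, sbTG×2, sbtG×2
SsBBTtGg×SsBbTtGG grid (16·16=256): SSBBTTGG=4 SSBBTTGg=4 SSBBTtGG=8 SSBBTtGg=8 SSBBttGG=4 SSBBttGg=4 SSBbTTGG=4 SSBbTTGg=4 SSBbTtGG=8 SSBbTtGg=8 SSBbttGG=4 SSBbttGg=4 SsBBTTGG=8 SsBBTTGg=8 SsBBTtGG=16 SsBBTtGg=16 SsBBttGG=8 SsBBttGg=8 SsBbTTGG=8 SsBbTTGg=8 SsBbTtGG=16 SsBbTtGg=16 SsBbttGG=8 SsBbttGg=8 ssBBTTGG=4 ssBBTTGg=4 ssBBTtGG=8 ssBBTtGg=8 ssBBttGG=4 ssBBttGg=4 ssBbTTGG=4 ssBbTTGg=4 ssBbTtGG=8 ssBbTtGg=8 ssBbttGG=4 ssBbttGg=4
SSBbttGG hits 4/256; gcd=4; 4÷4/256÷4 = 1/64

P(SSBbttGG) = 1/64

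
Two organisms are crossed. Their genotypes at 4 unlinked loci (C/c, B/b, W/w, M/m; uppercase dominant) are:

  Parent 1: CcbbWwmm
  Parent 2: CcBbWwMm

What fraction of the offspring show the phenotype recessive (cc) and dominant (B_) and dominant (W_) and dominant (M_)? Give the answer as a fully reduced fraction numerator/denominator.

P(cc B_ W_ M_) = 3/64

CcbbWwmm gametes: CbWm×4, Cbwm×4, cbWm×4, cbwm×4
CcBbWwMm gametes: CBWM×1, CBWm×1, CBwM×1, CBwm×1, CbWM×1, CbWm×1, CbwM×1, Cbwm×1, cBWM×1, cBWm×1, cBwM×1, cBwm×1, cbWM×1, cbWm×1, cbwM×1, cbwm×1
CcbbWwmm×CcBbWwMm grid (16·16=256): CCBbWWMm=4 CCBbWWmm=4 CCBbWwMm=8 CCBbWwmm=8 CCBbwwMm=4 CCBbwwmm=4 CCbbWWMm=4 CCbbWWmm=4 CCbbWwMm=8 CCbbWwmm=8 CCbbwwMm=4 CCbbwwmm=4 CcBbWWMm=8 CcBbWWmm=8 CcBbWwMm=16 CcBbWwmm=16 CcBbwwMm=8 CcBbwwmm=8 CcbbWWMm=8 CcbbWWmm=8 CcbbWwMm=16 CcbbWwmm=16 CcbbwwMm=8 Ccbbwwmm=8 ccBbWWMm=4 ccBbWWmm=4 ccBbWwMm=8 ccBbWwmm=8 ccBbwwMm=4 ccBbwwmm=4 ccbbWWMm=4 ccbbWWmm=4 ccbbWwMm=8 ccbbWwmm=8 ccbbwwMm=4 ccbbwwmm=4
cc B_ W_ M_ hits 12/256; gcd=4; 12÷4/256÷4 = 3/64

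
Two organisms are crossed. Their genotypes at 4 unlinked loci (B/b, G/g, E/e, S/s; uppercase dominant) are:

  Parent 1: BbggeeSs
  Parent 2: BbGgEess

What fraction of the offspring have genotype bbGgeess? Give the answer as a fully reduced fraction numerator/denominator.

BbggeeSs gametes: BgeS×4, Bges×4, bgeS×4, bges×4
BbGgEess gametes: BGEs×2, BGes×2, BgEs×2, Bges×2, bGEs×2, bGes×2, bgEs×2, bges×2
BbggeeSs×BbGgEess grid (16·16=256): BBGgEeSs=8 BBGgEess=8 BBGgeeSs=8 BBGgeess=8 BBggEeSs=8 BBggEess=8 BBggeeSs=8 BBggeess=8 BbGgEeSs=16 BbGgEess=16 BbGgeeSs=16 BbGgeess=16 BbggEeSs=16 BbggEess=16 BbggeeSs=16 Bbggeess=16 bbGgEeSs=8 bbGgEess=8 bbGgeeSs=8 bbGgeess=8 bbggEeSs=8 bbggEess=8 bbggeeSs=8 bbggeess=8
bbGgeess hits 8/256; gcd=8; 8÷8/256÷8 = 1/32

P(bbGgeess) = 1/32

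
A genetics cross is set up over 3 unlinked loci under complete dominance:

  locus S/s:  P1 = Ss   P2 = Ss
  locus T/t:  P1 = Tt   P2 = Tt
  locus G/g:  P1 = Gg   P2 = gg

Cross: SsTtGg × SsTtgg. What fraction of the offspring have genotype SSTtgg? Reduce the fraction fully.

P(SSTtgg) = 1/16

SsTtGg gametes: STG×1, STg×1, StG×1, Stg×1, sTG×1, sTg×1, stG×1, stg×1
SsTtgg gametes: STg×2, Stg×2, sTg×2, stg×2
SsTtGg×SsTtgg grid (8·8=64): SSTTGg=2 SSTTgg=2 SSTtGg=4 SSTtgg=4 SSttGg=2 SSttgg=2 SsTTGg=4 SsTTgg=4 SsTtGg=8 SsTtgg=8 SsttGg=4 Ssttgg=4 ssTTGg=2 ssTTgg=2 ssTtGg=4 ssTtgg=4 ssttGg=2 ssttgg=2
SSTtgg hits 4/64; gcd=4; 4÷4/64÷4 = 1/16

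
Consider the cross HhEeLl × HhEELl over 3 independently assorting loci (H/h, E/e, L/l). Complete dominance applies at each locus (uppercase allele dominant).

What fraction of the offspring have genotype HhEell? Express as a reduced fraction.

HhEeLl gametes: HEL×1, HEl×1, HeL×1, Hel×1, hEL×1, hEl×1, heL×1, hel×1
HhEELl gametes: HEL×2, HEl×2, hEL×2, hEl×2
HhEeLl×HhEELl grid (8·8=64): HHEELL=2 HHEELl=4 HHEEll=2 HHEeLL=2 HHEeLl=4 HHEell=2 HhEELL=4 HhEELl=8 HhEEll=4 HhEeLL=4 HhEeLl=8 HhEell=4 hhEELL=2 hhEELl=4 hhEEll=2 hhEeLL=2 hhEeLl=4 hhEell=2
HhEell hits 4/64; gcd=4; 4÷4/64÷4 = 1/16

P(HhEell) = 1/16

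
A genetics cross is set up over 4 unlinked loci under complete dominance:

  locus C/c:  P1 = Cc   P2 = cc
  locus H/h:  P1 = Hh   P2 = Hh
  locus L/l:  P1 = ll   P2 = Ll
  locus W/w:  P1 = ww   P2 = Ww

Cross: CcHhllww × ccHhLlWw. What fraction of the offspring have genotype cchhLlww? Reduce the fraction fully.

P(cchhLlww) = 1/32

CcHhllww gametes: CHlw×4, Chlw×4, cHlw×4, chlw×4
ccHhLlWw gametes: cHLW×2, cHLw×2, cHlW×2, cHlw×2, chLW×2, chLw×2, chlW×2, chlw×2
CcHhllww×ccHhLlWw grid (16·16=256): CcHHLlWw=8 CcHHLlww=8 CcHHllWw=8 CcHHllww=8 CcHhLlWw=16 CcHhLlww=16 CcHhllWw=16 CcHhllww=16 CchhLlWw=8 CchhLlww=8 CchhllWw=8 Cchhllww=8 ccHHLlWw=8 ccHHLlww=8 ccHHllWw=8 ccHHllww=8 ccHhLlWw=16 ccHhLlww=16 ccHhllWw=16 ccHhllww=16 cchhLlWw=8 cchhLlww=8 cchhllWw=8 cchhllww=8
cchhLlww hits 8/256; gcd=8; 8÷8/256÷8 = 1/32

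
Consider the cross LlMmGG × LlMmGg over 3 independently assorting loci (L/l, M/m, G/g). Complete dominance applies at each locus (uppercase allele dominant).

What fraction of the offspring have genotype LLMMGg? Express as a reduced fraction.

LlMmGG gametes: LMG×2, LmG×2, lMG×2, lmG×2
LlMmGg gametes: LMG×1, LMg×1, LmG×1, Lmg×1, lMG×1, lMg×1, lmG×1, lmg×1
LlMmGG×LlMmGg grid (8·8=64): LLMMGG=2 LLMMGg=2 LLMmGG=4 LLMmGg=4 LLmmGG=2 LLmmGg=2 LlMMGG=4 LlMMGg=4 LlMmGG=8 LlMmGg=8 LlmmGG=4 LlmmGg=4 llMMGG=2 llMMGg=2 llMmGG=4 llMmGg=4 llmmGG=2 llmmGg=2
LLMMGg hits 2/64; gcd=2; 2÷2/64÷2 = 1/32

P(LLMMGg) = 1/32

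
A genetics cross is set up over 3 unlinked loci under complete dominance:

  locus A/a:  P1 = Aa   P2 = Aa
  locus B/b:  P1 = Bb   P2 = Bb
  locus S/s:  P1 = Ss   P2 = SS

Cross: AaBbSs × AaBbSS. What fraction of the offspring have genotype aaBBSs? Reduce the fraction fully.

P(aaBBSs) = 1/32

AaBbSs gametes: ABS×1, ABs×1, AbS×1, Abs×1, aBS×1, aBs×1, abS×1, abs×1
AaBbSS gametes: ABS×2, AbS×2, aBS×2, abS×2
AaBbSs×AaBbSS grid (8·8=64): AABBSS=2 AABBSs=2 AABbSS=4 AABbSs=4 AAbbSS=2 AAbbSs=2 AaBBSS=4 AaBBSs=4 AaBbSS=8 AaBbSs=8 AabbSS=4 AabbSs=4 aaBBSS=2 aaBBSs=2 aaBbSS=4 aaBbSs=4 aabbSS=2 aabbSs=2
aaBBSs hits 2/64; gcd=2; 2÷2/64÷2 = 1/32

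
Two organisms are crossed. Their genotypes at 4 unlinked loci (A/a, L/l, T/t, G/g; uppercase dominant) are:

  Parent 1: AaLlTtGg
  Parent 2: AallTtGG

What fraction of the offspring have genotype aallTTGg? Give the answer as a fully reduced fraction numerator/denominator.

AaLlTtGg gametes: ALTG×1, ALTg×1, ALtG×1, ALtg×1, AlTG×1, AlTg×1, AltG×1, Altg×1, aLTG×1, aLTg×1, aLtG×1, aLtg×1, alTG×1, alTg×1, altG×1, altg×1
AallTtGG gametes: AlTG×4, AltG×4, alTG×4, altG×4
AaLlTtGg×AallTtGG grid (16·16=256): AALlTTGG=4 AALlTTGg=4 AALlTtGG=8 AALlTtGg=8 AALlttGG=4 AALlttGg=4 AAllTTGG=4 AAllTTGg=4 AAllTtGG=8 AAllTtGg=8 AAllttGG=4 AAllttGg=4 AaLlTTGG=8 AaLlTTGg=8 AaLlTtGG=16 AaLlTtGg=16 AaLlttGG=8 AaLlttGg=8 AallTTGG=8 AallTTGg=8 AallTtGG=16 AallTtGg=16 AallttGG=8 AallttGg=8 aaLlTTGG=4 aaLlTTGg=4 aaLlTtGG=8 aaLlTtGg=8 aaLlttGG=4 aaLlttGg=4 aallTTGG=4 aallTTGg=4 aallTtGG=8 aallTtGg=8 aallttGG=4 aallttGg=4
aallTTGg hits 4/256; gcd=4; 4÷4/256÷4 = 1/64

P(aallTTGg) = 1/64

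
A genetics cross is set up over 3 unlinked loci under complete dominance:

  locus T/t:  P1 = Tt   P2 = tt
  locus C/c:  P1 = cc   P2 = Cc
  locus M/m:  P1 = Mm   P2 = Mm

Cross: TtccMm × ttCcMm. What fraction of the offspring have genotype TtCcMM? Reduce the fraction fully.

P(TtCcMM) = 1/16

TtccMm gametes: TcM×2, Tcm×2, tcM×2, tcm×2
ttCcMm gametes: tCM×2, tCm×2, tcM×2, tcm×2
TtccMm×ttCcMm grid (8·8=64): TtCcMM=4 TtCcMm=8 TtCcmm=4 TtccMM=4 TtccMm=8 Ttccmm=4 ttCcMM=4 ttCcMm=8 ttCcmm=4 ttccMM=4 ttccMm=8 ttccmm=4
TtCcMM hits 4/64; gcd=4; 4÷4/64÷4 = 1/16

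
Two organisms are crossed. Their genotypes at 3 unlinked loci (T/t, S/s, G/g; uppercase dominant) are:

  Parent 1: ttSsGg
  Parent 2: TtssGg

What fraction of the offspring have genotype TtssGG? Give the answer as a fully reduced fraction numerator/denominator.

ttSsGg gametes: tSG×2, tSg×2, tsG×2, tsg×2
TtssGg gametes: TsG×2, Tsg×2, tsG×2, tsg×2
ttSsGg×TtssGg grid (8·8=64): TtSsGG=4 TtSsGg=8 TtSsgg=4 TtssGG=4 TtssGg=8 Ttssgg=4 ttSsGG=4 ttSsGg=8 ttSsgg=4 ttssGG=4 ttssGg=8 ttssgg=4
TtssGG hits 4/64; gcd=4; 4÷4/64÷4 = 1/16

P(TtssGG) = 1/16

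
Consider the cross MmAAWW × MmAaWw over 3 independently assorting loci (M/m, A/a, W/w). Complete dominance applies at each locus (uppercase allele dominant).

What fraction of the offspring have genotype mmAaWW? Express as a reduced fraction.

MmAAWW gametes: MAW×4, mAW×4
MmAaWw gametes: MAW×1, MAw×1, MaW×1, Maw×1, mAW×1, mAw×1, maW×1, maw×1
MmAAWW×MmAaWw grid (8·8=64): MMAAWW=4 MMAAWw=4 MMAaWW=4 MMAaWw=4 MmAAWW=8 MmAAWw=8 MmAaWW=8 MmAaWw=8 mmAAWW=4 mmAAWw=4 mmAaWW=4 mmAaWw=4
mmAaWW hits 4/64; gcd=4; 4÷4/64÷4 = 1/16

P(mmAaWW) = 1/16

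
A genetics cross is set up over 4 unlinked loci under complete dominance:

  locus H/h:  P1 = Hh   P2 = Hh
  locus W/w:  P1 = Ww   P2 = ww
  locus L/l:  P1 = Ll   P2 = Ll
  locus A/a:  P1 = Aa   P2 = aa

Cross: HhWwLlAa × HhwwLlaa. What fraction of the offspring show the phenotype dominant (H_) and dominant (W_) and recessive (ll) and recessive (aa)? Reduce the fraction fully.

HhWwLlAa gametes: HWLA×1, HWLa×1, HWlA×1, HWla×1, HwLA×1, HwLa×1, HwlA×1, Hwla×1, hWLA×1, hWLa×1, hWlA×1, hWla×1, hwLA×1, hwLa×1, hwlA×1, hwla×1
HhwwLlaa gametes: HwLa×4, Hwla×4, hwLa×4, hwla×4
HhWwLlAa×HhwwLlaa grid (16·16=256): HHWwLLAa=4 HHWwLLaa=4 HHWwLlAa=8 HHWwLlaa=8 HHWwllAa=4 HHWwllaa=4 HHwwLLAa=4 HHwwLLaa=4 HHwwLlAa=8 HHwwLlaa=8 HHwwllAa=4 HHwwllaa=4 HhWwLLAa=8 HhWwLLaa=8 HhWwLlAa=16 HhWwLlaa=16 HhWwllAa=8 HhWwllaa=8 HhwwLLAa=8 HhwwLLaa=8 HhwwLlAa=16 HhwwLlaa=16 HhwwllAa=8 Hhwwllaa=8 hhWwLLAa=4 hhWwLLaa=4 hhWwLlAa=8 hhWwLlaa=8 hhWwllAa=4 hhWwllaa=4 hhwwLLAa=4 hhwwLLaa=4 hhwwLlAa=8 hhwwLlaa=8 hhwwllAa=4 hhwwllaa=4
H_ W_ ll aa hits 12/256; gcd=4; 12÷4/256÷4 = 3/64

P(H_ W_ ll aa) = 3/64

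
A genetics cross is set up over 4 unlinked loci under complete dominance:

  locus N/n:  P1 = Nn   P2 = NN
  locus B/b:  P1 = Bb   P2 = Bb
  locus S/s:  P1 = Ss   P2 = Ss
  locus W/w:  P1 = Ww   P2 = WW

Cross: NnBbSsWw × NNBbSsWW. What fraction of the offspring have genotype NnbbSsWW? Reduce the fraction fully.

NnBbSsWw gametes: NBSW×1, NBSw×1, NBsW×1, NBsw×1, NbSW×1, NbSw×1, NbsW×1, Nbsw×1, nBSW×1, nBSw×1, nBsW×1, nBsw×1, nbSW×1, nbSw×1, nbsW×1, nbsw×1
NNBbSsWW gametes: NBSW×4, NBsW×4, NbSW×4, NbsW×4
NnBbSsWw×NNBbSsWW grid (16·16=256): NNBBSSWW=4 NNBBSSWw=4 NNBBSsWW=8 NNBBSsWw=8 NNBBssWW=4 NNBBssWw=4 NNBbSSWW=8 NNBbSSWw=8 NNBbSsWW=16 NNBbSsWw=16 NNBbssWW=8 NNBbssWw=8 NNbbSSWW=4 NNbbSSWw=4 NNbbSsWW=8 NNbbSsWw=8 NNbbssWW=4 NNbbssWw=4 NnBBSSWW=4 NnBBSSWw=4 NnBBSsWW=8 NnBBSsWw=8 NnBBssWW=4 NnBBssWw=4 NnBbSSWW=8 NnBbSSWw=8 NnBbSsWW=16 NnBbSsWw=16 NnBbssWW=8 NnBbssWw=8 NnbbSSWW=4 NnbbSSWw=4 NnbbSsWW=8 NnbbSsWw=8 NnbbssWW=4 NnbbssWw=4
NnbbSsWW hits 8/256; gcd=8; 8÷8/256÷8 = 1/32

P(NnbbSsWW) = 1/32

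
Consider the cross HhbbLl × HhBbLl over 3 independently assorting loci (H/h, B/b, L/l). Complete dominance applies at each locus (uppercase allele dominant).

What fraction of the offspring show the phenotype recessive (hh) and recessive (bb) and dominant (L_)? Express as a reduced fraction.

P(hh bb L_) = 3/32

HhbbLl gametes: HbL×2, Hbl×2, hbL×2, hbl×2
HhBbLl gametes: HBL×1, HBl×1, HbL×1, Hbl×1, hBL×1, hBl×1, hbL×1, hbl×1
HhbbLl×HhBbLl grid (8·8=64): HHBbLL=2 HHBbLl=4 HHBbll=2 HHbbLL=2 HHbbLl=4 HHbbll=2 HhBbLL=4 HhBbLl=8 HhBbll=4 HhbbLL=4 HhbbLl=8 Hhbbll=4 hhBbLL=2 hhBbLl=4 hhBbll=2 hhbbLL=2 hhbbLl=4 hhbbll=2
hh bb L_ hits 6/64; gcd=2; 6÷2/64÷2 = 3/32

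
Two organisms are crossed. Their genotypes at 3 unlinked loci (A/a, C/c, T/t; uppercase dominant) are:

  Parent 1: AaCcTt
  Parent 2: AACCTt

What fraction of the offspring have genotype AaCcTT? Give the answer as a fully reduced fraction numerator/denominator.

P(AaCcTT) = 1/16

AaCcTt gametes: ACT×1, ACt×1, AcT×1, Act×1, aCT×1, aCt×1, acT×1, act×1
AACCTt gametes: ACT×4, ACt×4
AaCcTt×AACCTt grid (8·8=64): AACCTT=4 AACCTt=8 AACCtt=4 AACcTT=4 AACcTt=8 AACctt=4 AaCCTT=4 AaCCTt=8 AaCCtt=4 AaCcTT=4 AaCcTt=8 AaCctt=4
AaCcTT hits 4/64; gcd=4; 4÷4/64÷4 = 1/16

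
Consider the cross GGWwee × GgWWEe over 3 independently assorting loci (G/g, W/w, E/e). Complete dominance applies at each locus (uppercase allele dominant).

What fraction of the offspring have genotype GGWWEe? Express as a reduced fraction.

P(GGWWEe) = 1/8

GGWwee gametes: GWe×4, Gwe×4
GgWWEe gametes: GWE×2, GWe×2, gWE×2, gWe×2
GGWwee×GgWWEe grid (8·8=64): GGWWEe=8 GGWWee=8 GGWwEe=8 GGWwee=8 GgWWEe=8 GgWWee=8 GgWwEe=8 GgWwee=8
GGWWEe hits 8/64; gcd=8; 8÷8/64÷8 = 1/8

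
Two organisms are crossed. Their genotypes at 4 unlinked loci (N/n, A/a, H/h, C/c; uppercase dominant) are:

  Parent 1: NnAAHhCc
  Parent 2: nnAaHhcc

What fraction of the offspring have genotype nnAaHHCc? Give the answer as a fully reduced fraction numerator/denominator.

NnAAHhCc gametes: NAHC×2, NAHc×2, NAhC×2, NAhc×2, nAHC×2, nAHc×2, nAhC×2, nAhc×2
nnAaHhcc gametes: nAHc×4, nAhc×4, naHc×4, nahc×4
NnAAHhCc×nnAaHhcc grid (16·16=256): NnAAHHCc=8 NnAAHHcc=8 NnAAHhCc=16 NnAAHhcc=16 NnAAhhCc=8 NnAAhhcc=8 NnAaHHCc=8 NnAaHHcc=8 NnAaHhCc=16 NnAaHhcc=16 NnAahhCc=8 NnAahhcc=8 nnAAHHCc=8 nnAAHHcc=8 nnAAHhCc=16 nnAAHhcc=16 nnAAhhCc=8 nnAAhhcc=8 nnAaHHCc=8 nnAaHHcc=8 nnAaHhCc=16 nnAaHhcc=16 nnAahhCc=8 nnAahhcc=8
nnAaHHCc hits 8/256; gcd=8; 8÷8/256÷8 = 1/32

P(nnAaHHCc) = 1/32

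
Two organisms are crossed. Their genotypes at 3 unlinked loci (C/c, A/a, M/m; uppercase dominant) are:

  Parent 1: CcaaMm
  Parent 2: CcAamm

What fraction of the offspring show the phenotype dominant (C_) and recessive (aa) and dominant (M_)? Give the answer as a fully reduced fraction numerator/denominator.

P(C_ aa M_) = 3/16

CcaaMm gametes: CaM×2, Cam×2, caM×2, cam×2
CcAamm gametes: CAm×2, Cam×2, cAm×2, cam×2
CcaaMm×CcAamm grid (8·8=64): CCAaMm=4 CCAamm=4 CCaaMm=4 CCaamm=4 CcAaMm=8 CcAamm=8 CcaaMm=8 Ccaamm=8 ccAaMm=4 ccAamm=4 ccaaMm=4 ccaamm=4
C_ aa M_ hits 12/64; gcd=4; 12÷4/64÷4 = 3/16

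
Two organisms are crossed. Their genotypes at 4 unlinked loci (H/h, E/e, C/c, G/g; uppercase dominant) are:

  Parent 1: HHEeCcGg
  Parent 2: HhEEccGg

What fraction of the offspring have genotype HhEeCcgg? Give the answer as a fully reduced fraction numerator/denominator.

P(HhEeCcgg) = 1/32

HHEeCcGg gametes: HECG×2, HECg×2, HEcG×2, HEcg×2, HeCG×2, HeCg×2, HecG×2, Hecg×2
HhEEccGg gametes: HEcG×4, HEcg×4, hEcG×4, hEcg×4
HHEeCcGg×HhEEccGg grid (16·16=256): HHEECcGG=8 HHEECcGg=16 HHEECcgg=8 HHEEccGG=8 HHEEccGg=16 HHEEccgg=8 HHEeCcGG=8 HHEeCcGg=16 HHEeCcgg=8 HHEeccGG=8 HHEeccGg=16 HHEeccgg=8 HhEECcGG=8 HhEECcGg=16 HhEECcgg=8 HhEEccGG=8 HhEEccGg=16 HhEEccgg=8 HhEeCcGG=8 HhEeCcGg=16 HhEeCcgg=8 HhEeccGG=8 HhEeccGg=16 HhEeccgg=8
HhEeCcgg hits 8/256; gcd=8; 8÷8/256÷8 = 1/32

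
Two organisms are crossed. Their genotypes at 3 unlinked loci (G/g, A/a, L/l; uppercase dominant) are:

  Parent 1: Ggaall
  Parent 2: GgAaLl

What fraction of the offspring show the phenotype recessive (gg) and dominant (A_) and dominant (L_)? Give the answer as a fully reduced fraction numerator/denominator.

Ggaall gametes: Gal×4, gal×4
GgAaLl gametes: GAL×1, GAl×1, GaL×1, Gal×1, gAL×1, gAl×1, gaL×1, gal×1
Ggaall×GgAaLl grid (8·8=64): GGAaLl=4 GGAall=4 GGaaLl=4 GGaall=4 GgAaLl=8 GgAall=8 GgaaLl=8 Ggaall=8 ggAaLl=4 ggAall=4 ggaaLl=4 ggaall=4
gg A_ L_ hits 4/64; gcd=4; 4÷4/64÷4 = 1/16

P(gg A_ L_) = 1/16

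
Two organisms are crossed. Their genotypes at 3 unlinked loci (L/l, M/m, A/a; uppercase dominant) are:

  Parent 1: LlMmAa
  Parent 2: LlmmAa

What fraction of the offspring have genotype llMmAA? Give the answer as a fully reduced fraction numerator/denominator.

LlMmAa gametes: LMA×1, LMa×1, LmA×1, Lma×1, lMA×1, lMa×1, lmA×1, lma×1
LlmmAa gametes: LmA×2, Lma×2, lmA×2, lma×2
LlMmAa×LlmmAa grid (8·8=64): LLMmAA=2 LLMmAa=4 LLMmaa=2 LLmmAA=2 LLmmAa=4 LLmmaa=2 LlMmAA=4 LlMmAa=8 LlMmaa=4 LlmmAA=4 LlmmAa=8 Llmmaa=4 llMmAA=2 llMmAa=4 llMmaa=2 llmmAA=2 llmmAa=4 llmmaa=2
llMmAA hits 2/64; gcd=2; 2÷2/64÷2 = 1/32

P(llMmAA) = 1/32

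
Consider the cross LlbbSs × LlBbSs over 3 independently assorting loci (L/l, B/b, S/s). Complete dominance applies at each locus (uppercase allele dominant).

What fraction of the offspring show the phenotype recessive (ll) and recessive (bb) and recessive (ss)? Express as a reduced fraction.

P(ll bb ss) = 1/32

LlbbSs gametes: LbS×2, Lbs×2, lbS×2, lbs×2
LlBbSs gametes: LBS×1, LBs×1, LbS×1, Lbs×1, lBS×1, lBs×1, lbS×1, lbs×1
LlbbSs×LlBbSs grid (8·8=64): LLBbSS=2 LLBbSs=4 LLBbss=2 LLbbSS=2 LLbbSs=4 LLbbss=2 LlBbSS=4 LlBbSs=8 LlBbss=4 LlbbSS=4 LlbbSs=8 Llbbss=4 llBbSS=2 llBbSs=4 llBbss=2 llbbSS=2 llbbSs=4 llbbss=2
ll bb ss hits 2/64; gcd=2; 2÷2/64÷2 = 1/32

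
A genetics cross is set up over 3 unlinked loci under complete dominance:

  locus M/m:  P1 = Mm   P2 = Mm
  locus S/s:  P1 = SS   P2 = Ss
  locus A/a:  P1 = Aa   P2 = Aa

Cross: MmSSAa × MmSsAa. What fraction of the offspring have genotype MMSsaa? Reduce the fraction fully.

P(MMSsaa) = 1/32

MmSSAa gametes: MSA×2, MSa×2, mSA×2, mSa×2
MmSsAa gametes: MSA×1, MSa×1, MsA×1, Msa×1, mSA×1, mSa×1, msA×1, msa×1
MmSSAa×MmSsAa grid (8·8=64): MMSSAA=2 MMSSAa=4 MMSSaa=2 MMSsAA=2 MMSsAa=4 MMSsaa=2 MmSSAA=4 MmSSAa=8 MmSSaa=4 MmSsAA=4 MmSsAa=8 MmSsaa=4 mmSSAA=2 mmSSAa=4 mmSSaa=2 mmSsAA=2 mmSsAa=4 mmSsaa=2
MMSsaa hits 2/64; gcd=2; 2÷2/64÷2 = 1/32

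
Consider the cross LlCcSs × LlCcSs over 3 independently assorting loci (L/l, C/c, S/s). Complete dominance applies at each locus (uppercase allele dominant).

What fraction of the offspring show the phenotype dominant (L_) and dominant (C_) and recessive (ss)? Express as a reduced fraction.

LlCcSs gametes: LCS×1, LCs×1, LcS×1, Lcs×1, lCS×1, lCs×1, lcS×1, lcs×1
LlCcSs gametes: LCS×1, LCs×1, LcS×1, Lcs×1, lCS×1, lCs×1, lcS×1, lcs×1
LlCcSs×LlCcSs grid (8·8=64): LLCCSS=1 LLCCSs=2 LLCCss=1 LLCcSS=2 LLCcSs=4 LLCcss=2 LLccSS=1 LLccSs=2 LLccss=1 LlCCSS=2 LlCCSs=4 LlCCss=2 LlCcSS=4 LlCcSs=8 LlCcss=4 LlccSS=2 LlccSs=4 Llccss=2 llCCSS=1 llCCSs=2 llCCss=1 llCcSS=2 llCcSs=4 llCcss=2 llccSS=1 llccSs=2 llccss=1
L_ C_ ss hits 9/64; gcd=1; 9÷1/64÷1 = 9/64

P(L_ C_ ss) = 9/64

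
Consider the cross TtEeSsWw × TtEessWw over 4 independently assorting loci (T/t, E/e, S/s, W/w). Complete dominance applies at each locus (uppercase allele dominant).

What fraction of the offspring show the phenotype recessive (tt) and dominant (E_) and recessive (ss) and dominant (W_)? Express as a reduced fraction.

TtEeSsWw gametes: TESW×1, TESw×1, TEsW×1, TEsw×1, TeSW×1, TeSw×1, TesW×1, Tesw×1, tESW×1, tESw×1, tEsW×1, tEsw×1, teSW×1, teSw×1, tesW×1, tesw×1
TtEessWw gametes: TEsW×2, TEsw×2, TesW×2, Tesw×2, tEsW×2, tEsw×2, tesW×2, tesw×2
TtEeSsWw×TtEessWw grid (16·16=256): TTEESsWW=2 TTEESsWw=4 TTEESsww=2 TTEEssWW=2 TTEEssWw=4 TTEEssww=2 TTEeSsWW=4 TTEeSsWw=8 TTEeSsww=4 TTEessWW=4 TTEessWw=8 TTEessww=4 TTeeSsWW=2 TTeeSsWw=4 TTeeSsww=2 TTeessWW=2 TTeessWw=4 TTeessww=2 TtEESsWW=4 TtEESsWw=8 TtEESsww=4 TtEEssWW=4 TtEEssWw=8 TtEEssww=4 TtEeSsWW=8 TtEeSsWw=16 TtEeSsww=8 TtEessWW=8 TtEessWw=16 TtEessww=8 TteeSsWW=4 TteeSsWw=8 TteeSsww=4 TteessWW=4 TteessWw=8 Tteessww=4 ttEESsWW=2 ttEESsWw=4 ttEESsww=2 ttEEssWW=2 ttEEssWw=4 ttEEssww=2 ttEeSsWW=4 ttEeSsWw=8 ttEeSsww=4 ttEessWW=4 ttEessWw=8 ttEessww=4 tteeSsWW=2 tteeSsWw=4 tteeSsww=2 tteessWW=2 tteessWw=4 tteessww=2
tt E_ ss W_ hits 18/256; gcd=2; 18÷2/256÷2 = 9/128

P(tt E_ ss W_) = 9/128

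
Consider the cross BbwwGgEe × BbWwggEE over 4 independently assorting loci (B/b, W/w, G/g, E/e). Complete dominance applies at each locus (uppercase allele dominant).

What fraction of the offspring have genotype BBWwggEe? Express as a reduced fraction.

P(BBWwggEe) = 1/32

BbwwGgEe gametes: BwGE×2, BwGe×2, BwgE×2, Bwge×2, bwGE×2, bwGe×2, bwgE×2, bwge×2
BbWwggEE gametes: BWgE×4, BwgE×4, bWgE×4, bwgE×4
BbwwGgEe×BbWwggEE grid (16·16=256): BBWwGgEE=8 BBWwGgEe=8 BBWwggEE=8 BBWwggEe=8 BBwwGgEE=8 BBwwGgEe=8 BBwwggEE=8 BBwwggEe=8 BbWwGgEE=16 BbWwGgEe=16 BbWwggEE=16 BbWwggEe=16 BbwwGgEE=16 BbwwGgEe=16 BbwwggEE=16 BbwwggEe=16 bbWwGgEE=8 bbWwGgEe=8 bbWwggEE=8 bbWwggEe=8 bbwwGgEE=8 bbwwGgEe=8 bbwwggEE=8 bbwwggEe=8
BBWwggEe hits 8/256; gcd=8; 8÷8/256÷8 = 1/32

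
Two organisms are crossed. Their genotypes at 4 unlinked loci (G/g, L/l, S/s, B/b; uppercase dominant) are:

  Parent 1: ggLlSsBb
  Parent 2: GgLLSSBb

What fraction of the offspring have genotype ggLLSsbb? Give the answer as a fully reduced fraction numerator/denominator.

ggLlSsBb gametes: gLSB×2, gLSb×2, gLsB×2, gLsb×2, glSB×2, glSb×2, glsB×2, glsb×2
GgLLSSBb gametes: GLSB×4, GLSb×4, gLSB×4, gLSb×4
ggLlSsBb×GgLLSSBb grid (16·16=256): GgLLSSBB=8 GgLLSSBb=16 GgLLSSbb=8 GgLLSsBB=8 GgLLSsBb=16 GgLLSsbb=8 GgLlSSBB=8 GgLlSSBb=16 GgLlSSbb=8 GgLlSsBB=8 GgLlSsBb=16 GgLlSsbb=8 ggLLSSBB=8 ggLLSSBb=16 ggLLSSbb=8 ggLLSsBB=8 ggLLSsBb=16 ggLLSsbb=8 ggLlSSBB=8 ggLlSSBb=16 ggLlSSbb=8 ggLlSsBB=8 ggLlSsBb=16 ggLlSsbb=8
ggLLSsbb hits 8/256; gcd=8; 8÷8/256÷8 = 1/32

P(ggLLSsbb) = 1/32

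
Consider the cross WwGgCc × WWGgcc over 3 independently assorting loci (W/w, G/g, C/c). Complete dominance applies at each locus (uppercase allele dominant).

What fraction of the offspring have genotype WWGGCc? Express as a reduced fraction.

P(WWGGCc) = 1/16

WwGgCc gametes: WGC×1, WGc×1, WgC×1, Wgc×1, wGC×1, wGc×1, wgC×1, wgc×1
WWGgcc gametes: WGc×4, Wgc×4
WwGgCc×WWGgcc grid (8·8=64): WWGGCc=4 WWGGcc=4 WWGgCc=8 WWGgcc=8 WWggCc=4 WWggcc=4 WwGGCc=4 WwGGcc=4 WwGgCc=8 WwGgcc=8 WwggCc=4 Wwggcc=4
WWGGCc hits 4/64; gcd=4; 4÷4/64÷4 = 1/16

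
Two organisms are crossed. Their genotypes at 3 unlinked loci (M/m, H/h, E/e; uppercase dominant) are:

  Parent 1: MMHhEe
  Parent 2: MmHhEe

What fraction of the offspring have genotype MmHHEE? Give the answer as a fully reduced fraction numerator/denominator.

MMHhEe gametes: MHE×2, MHe×2, MhE×2, Mhe×2
MmHhEe gametes: MHE×1, MHe×1, MhE×1, Mhe×1, mHE×1, mHe×1, mhE×1, mhe×1
MMHhEe×MmHhEe grid (8·8=64): MMHHEE=2 MMHHEe=4 MMHHee=2 MMHhEE=4 MMHhEe=8 MMHhee=4 MMhhEE=2 MMhhEe=4 MMhhee=2 MmHHEE=2 MmHHEe=4 MmHHee=2 MmHhEE=4 MmHhEe=8 MmHhee=4 MmhhEE=2 MmhhEe=4 Mmhhee=2
MmHHEE hits 2/64; gcd=2; 2÷2/64÷2 = 1/32

P(MmHHEE) = 1/32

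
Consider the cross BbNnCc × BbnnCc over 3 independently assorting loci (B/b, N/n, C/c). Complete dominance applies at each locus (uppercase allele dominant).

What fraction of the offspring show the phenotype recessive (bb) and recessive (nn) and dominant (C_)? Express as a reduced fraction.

P(bb nn C_) = 3/32

BbNnCc gametes: BNC×1, BNc×1, BnC×1, Bnc×1, bNC×1, bNc×1, bnC×1, bnc×1
BbnnCc gametes: BnC×2, Bnc×2, bnC×2, bnc×2
BbNnCc×BbnnCc grid (8·8=64): BBNnCC=2 BBNnCc=4 BBNncc=2 BBnnCC=2 BBnnCc=4 BBnncc=2 BbNnCC=4 BbNnCc=8 BbNncc=4 BbnnCC=4 BbnnCc=8 Bbnncc=4 bbNnCC=2 bbNnCc=4 bbNncc=2 bbnnCC=2 bbnnCc=4 bbnncc=2
bb nn C_ hits 6/64; gcd=2; 6÷2/64÷2 = 3/32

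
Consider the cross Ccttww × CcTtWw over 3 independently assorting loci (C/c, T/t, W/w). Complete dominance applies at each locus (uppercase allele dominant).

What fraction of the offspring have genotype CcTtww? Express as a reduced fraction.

P(CcTtww) = 1/8

Ccttww gametes: Ctw×4, ctw×4
CcTtWw gametes: CTW×1, CTw×1, CtW×1, Ctw×1, cTW×1, cTw×1, ctW×1, ctw×1
Ccttww×CcTtWw grid (8·8=64): CCTtWw=4 CCTtww=4 CCttWw=4 CCttww=4 CcTtWw=8 CcTtww=8 CcttWw=8 Ccttww=8 ccTtWw=4 ccTtww=4 ccttWw=4 ccttww=4
CcTtww hits 8/64; gcd=8; 8÷8/64÷8 = 1/8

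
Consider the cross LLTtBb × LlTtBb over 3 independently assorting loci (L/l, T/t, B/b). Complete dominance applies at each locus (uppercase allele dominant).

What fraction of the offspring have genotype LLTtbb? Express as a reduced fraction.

LLTtBb gametes: LTB×2, LTb×2, LtB×2, Ltb×2
LlTtBb gametes: LTB×1, LTb×1, LtB×1, Ltb×1, lTB×1, lTb×1, ltB×1, ltb×1
LLTtBb×LlTtBb grid (8·8=64): LLTTBB=2 LLTTBb=4 LLTTbb=2 LLTtBB=4 LLTtBb=8 LLTtbb=4 LLttBB=2 LLttBb=4 LLttbb=2 LlTTBB=2 LlTTBb=4 LlTTbb=2 LlTtBB=4 LlTtBb=8 LlTtbb=4 LlttBB=2 LlttBb=4 Llttbb=2
LLTtbb hits 4/64; gcd=4; 4÷4/64÷4 = 1/16

P(LLTtbb) = 1/16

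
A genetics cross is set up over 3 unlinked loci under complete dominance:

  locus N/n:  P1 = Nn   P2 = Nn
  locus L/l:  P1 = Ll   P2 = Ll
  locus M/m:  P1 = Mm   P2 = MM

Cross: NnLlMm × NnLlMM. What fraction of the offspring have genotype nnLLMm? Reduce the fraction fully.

P(nnLLMm) = 1/32

NnLlMm gametes: NLM×1, NLm×1, NlM×1, Nlm×1, nLM×1, nLm×1, nlM×1, nlm×1
NnLlMM gametes: NLM×2, NlM×2, nLM×2, nlM×2
NnLlMm×NnLlMM grid (8·8=64): NNLLMM=2 NNLLMm=2 NNLlMM=4 NNLlMm=4 NNllMM=2 NNllMm=2 NnLLMM=4 NnLLMm=4 NnLlMM=8 NnLlMm=8 NnllMM=4 NnllMm=4 nnLLMM=2 nnLLMm=2 nnLlMM=4 nnLlMm=4 nnllMM=2 nnllMm=2
nnLLMm hits 2/64; gcd=2; 2÷2/64÷2 = 1/32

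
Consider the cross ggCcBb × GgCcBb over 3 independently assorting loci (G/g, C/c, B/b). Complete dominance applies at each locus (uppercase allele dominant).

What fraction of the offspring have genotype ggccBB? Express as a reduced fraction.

P(ggccBB) = 1/32

ggCcBb gametes: gCB×2, gCb×2, gcB×2, gcb×2
GgCcBb gametes: GCB×1, GCb×1, GcB×1, Gcb×1, gCB×1, gCb×1, gcB×1, gcb×1
ggCcBb×GgCcBb grid (8·8=64): GgCCBB=2 GgCCBb=4 GgCCbb=2 GgCcBB=4 GgCcBb=8 GgCcbb=4 GgccBB=2 GgccBb=4 Ggccbb=2 ggCCBB=2 ggCCBb=4 ggCCbb=2 ggCcBB=4 ggCcBb=8 ggCcbb=4 ggccBB=2 ggccBb=4 ggccbb=2
ggccBB hits 2/64; gcd=2; 2÷2/64÷2 = 1/32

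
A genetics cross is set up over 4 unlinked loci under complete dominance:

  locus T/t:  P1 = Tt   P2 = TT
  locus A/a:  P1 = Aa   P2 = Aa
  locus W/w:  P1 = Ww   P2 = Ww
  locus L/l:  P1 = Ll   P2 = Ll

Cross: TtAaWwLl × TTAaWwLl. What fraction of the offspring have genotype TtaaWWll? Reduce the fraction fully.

TtAaWwLl gametes: TAWL×1, TAWl×1, TAwL×1, TAwl×1, TaWL×1, TaWl×1, TawL×1, Tawl×1, tAWL×1, tAWl×1, tAwL×1, tAwl×1, taWL×1, taWl×1, tawL×1, tawl×1
TTAaWwLl gametes: TAWL×2, TAWl×2, TAwL×2, TAwl×2, TaWL×2, TaWl×2, TawL×2, Tawl×2
TtAaWwLl×TTAaWwLl grid (16·16=256): TTAAWWLL=2 TTAAWWLl=4 TTAAWWll=2 TTAAWwLL=4 TTAAWwLl=8 TTAAWwll=4 TTAAwwLL=2 TTAAwwLl=4 TTAAwwll=2 TTAaWWLL=4 TTAaWWLl=8 TTAaWWll=4 TTAaWwLL=8 TTAaWwLl=16 TTAaWwll=8 TTAawwLL=4 TTAawwLl=8 TTAawwll=4 TTaaWWLL=2 TTaaWWLl=4 TTaaWWll=2 TTaaWwLL=4 TTaaWwLl=8 TTaaWwll=4 TTaawwLL=2 TTaawwLl=4 TTaawwll=2 TtAAWWLL=2 TtAAWWLl=4 TtAAWWll=2 TtAAWwLL=4 TtAAWwLl=8 TtAAWwll=4 TtAAwwLL=2 TtAAwwLl=4 TtAAwwll=2 TtAaWWLL=4 TtAaWWLl=8 TtAaWWll=4 TtAaWwLL=8 TtAaWwLl=16 TtAaWwll=8 TtAawwLL=4 TtAawwLl=8 TtAawwll=4 TtaaWWLL=2 TtaaWWLl=4 TtaaWWll=2 TtaaWwLL=4 TtaaWwLl=8 TtaaWwll=4 TtaawwLL=2 TtaawwLl=4 Ttaawwll=2
TtaaWWll hits 2/256; gcd=2; 2÷2/256÷2 = 1/128

P(TtaaWWll) = 1/128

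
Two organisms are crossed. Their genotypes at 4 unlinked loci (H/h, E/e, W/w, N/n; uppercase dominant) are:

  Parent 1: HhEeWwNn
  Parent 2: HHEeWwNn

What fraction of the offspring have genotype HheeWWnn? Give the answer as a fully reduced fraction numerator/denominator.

HhEeWwNn gametes: HEWN×1, HEWn×1, HEwN×1, HEwn×1, HeWN×1, HeWn×1, HewN×1, Hewn×1, hEWN×1, hEWn×1, hEwN×1, hEwn×1, heWN×1, heWn×1, hewN×1, hewn×1
HHEeWwNn gametes: HEWN×2, HEWn×2, HEwN×2, HEwn×2, HeWN×2, HeWn×2, HewN×2, Hewn×2
HhEeWwNn×HHEeWwNn grid (16·16=256): HHEEWWNN=2 HHEEWWNn=4 HHEEWWnn=2 HHEEWwNN=4 HHEEWwNn=8 HHEEWwnn=4 HHEEwwNN=2 HHEEwwNn=4 HHEEwwnn=2 HHEeWWNN=4 HHEeWWNn=8 HHEeWWnn=4 HHEeWwNN=8 HHEeWwNn=16 HHEeWwnn=8 HHEewwNN=4 HHEewwNn=8 HHEewwnn=4 HHeeWWNN=2 HHeeWWNn=4 HHeeWWnn=2 HHeeWwNN=4 HHeeWwNn=8 HHeeWwnn=4 HHeewwNN=2 HHeewwNn=4 HHeewwnn=2 HhEEWWNN=2 HhEEWWNn=4 HhEEWWnn=2 HhEEWwNN=4 HhEEWwNn=8 HhEEWwnn=4 HhEEwwNN=2 HhEEwwNn=4 HhEEwwnn=2 HhEeWWNN=4 HhEeWWNn=8 HhEeWWnn=4 HhEeWwNN=8 HhEeWwNn=16 HhEeWwnn=8 HhEewwNN=4 HhEewwNn=8 HhEewwnn=4 HheeWWNN=2 HheeWWNn=4 HheeWWnn=2 HheeWwNN=4 HheeWwNn=8 HheeWwnn=4 HheewwNN=2 HheewwNn=4 Hheewwnn=2
HheeWWnn hits 2/256; gcd=2; 2÷2/256÷2 = 1/128

P(HheeWWnn) = 1/128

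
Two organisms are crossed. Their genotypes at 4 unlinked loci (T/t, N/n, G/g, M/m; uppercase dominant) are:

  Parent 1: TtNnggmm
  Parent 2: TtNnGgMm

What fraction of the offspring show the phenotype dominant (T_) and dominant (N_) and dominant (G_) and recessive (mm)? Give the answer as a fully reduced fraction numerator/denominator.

P(T_ N_ G_ mm) = 9/64

TtNnggmm gametes: TNgm×4, Tngm×4, tNgm×4, tngm×4
TtNnGgMm gametes: TNGM×1, TNGm×1, TNgM×1, TNgm×1, TnGM×1, TnGm×1, TngM×1, Tngm×1, tNGM×1, tNGm×1, tNgM×1, tNgm×1, tnGM×1, tnGm×1, tngM×1, tngm×1
TtNnggmm×TtNnGgMm grid (16·16=256): TTNNGgMm=4 TTNNGgmm=4 TTNNggMm=4 TTNNggmm=4 TTNnGgMm=8 TTNnGgmm=8 TTNnggMm=8 TTNnggmm=8 TTnnGgMm=4 TTnnGgmm=4 TTnnggMm=4 TTnnggmm=4 TtNNGgMm=8 TtNNGgmm=8 TtNNggMm=8 TtNNggmm=8 TtNnGgMm=16 TtNnGgmm=16 TtNnggMm=16 TtNnggmm=16 TtnnGgMm=8 TtnnGgmm=8 TtnnggMm=8 Ttnnggmm=8 ttNNGgMm=4 ttNNGgmm=4 ttNNggMm=4 ttNNggmm=4 ttNnGgMm=8 ttNnGgmm=8 ttNnggMm=8 ttNnggmm=8 ttnnGgMm=4 ttnnGgmm=4 ttnnggMm=4 ttnnggmm=4
T_ N_ G_ mm hits 36/256; gcd=4; 36÷4/256÷4 = 9/64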